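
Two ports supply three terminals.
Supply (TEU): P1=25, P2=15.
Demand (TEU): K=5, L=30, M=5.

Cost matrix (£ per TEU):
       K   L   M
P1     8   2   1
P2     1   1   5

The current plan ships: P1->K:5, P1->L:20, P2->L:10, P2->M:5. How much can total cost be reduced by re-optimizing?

55

Current plan cost = 5·8 + 20·2 + 10·1 + 5·5 = £115.
Optimal plan:
  P1 to L: 20 × £2 = £40
  P1 to M: 5 × £1 = £5
  P2 to K: 5 × £1 = £5
  P2 to L: 10 × £1 = £10
Optimal cost = £60.
Saving = 115 − 60 = £55.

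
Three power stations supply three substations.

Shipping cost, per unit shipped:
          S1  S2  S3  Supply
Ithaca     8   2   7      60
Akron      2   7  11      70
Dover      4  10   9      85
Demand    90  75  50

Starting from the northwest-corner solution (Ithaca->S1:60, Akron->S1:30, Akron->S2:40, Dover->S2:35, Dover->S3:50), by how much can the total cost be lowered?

Current plan cost = 60·8 + 30·2 + 40·7 + 35·10 + 50·9 = 1620.
Optimal plan:
  Ithaca→S2: 60 × 2 = 120
  Akron→S1: 55 × 2 = 110
  Akron→S2: 15 × 7 = 105
  Dover→S1: 35 × 4 = 140
  Dover→S3: 50 × 9 = 450
Optimal cost = 925.
Saving = 1620 − 925 = 695.

695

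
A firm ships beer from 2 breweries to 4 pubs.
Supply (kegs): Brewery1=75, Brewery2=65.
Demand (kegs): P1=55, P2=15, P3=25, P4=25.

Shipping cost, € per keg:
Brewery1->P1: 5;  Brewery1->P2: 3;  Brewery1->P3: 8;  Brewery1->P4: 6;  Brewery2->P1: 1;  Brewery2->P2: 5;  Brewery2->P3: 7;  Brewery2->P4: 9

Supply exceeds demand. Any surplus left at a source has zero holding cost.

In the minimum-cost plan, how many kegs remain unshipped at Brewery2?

Minimum-cost shipments:
  Brewery1–P2: 15 kegs
  Brewery1–P3: 15 kegs
  Brewery1–P4: 25 kegs
  Brewery2–P1: 55 kegs
  Brewery2–P3: 10 kegs
Total cost = €440.
Brewery2 ships 65 of its 65, leaving 0.

0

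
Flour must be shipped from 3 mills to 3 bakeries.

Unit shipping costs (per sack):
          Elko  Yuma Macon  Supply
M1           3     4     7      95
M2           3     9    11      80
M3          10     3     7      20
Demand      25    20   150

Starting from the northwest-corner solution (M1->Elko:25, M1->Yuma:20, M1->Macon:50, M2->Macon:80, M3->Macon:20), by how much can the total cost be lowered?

120

Current plan cost = 25·3 + 20·4 + 50·7 + 80·11 + 20·7 = 1525.
Optimal plan:
  M1–Macon: 95 × 7 = 665
  M2–Elko: 25 × 3 = 75
  M2–Macon: 55 × 11 = 605
  M3–Yuma: 20 × 3 = 60
Optimal cost = 1405.
Saving = 1525 − 1405 = 120.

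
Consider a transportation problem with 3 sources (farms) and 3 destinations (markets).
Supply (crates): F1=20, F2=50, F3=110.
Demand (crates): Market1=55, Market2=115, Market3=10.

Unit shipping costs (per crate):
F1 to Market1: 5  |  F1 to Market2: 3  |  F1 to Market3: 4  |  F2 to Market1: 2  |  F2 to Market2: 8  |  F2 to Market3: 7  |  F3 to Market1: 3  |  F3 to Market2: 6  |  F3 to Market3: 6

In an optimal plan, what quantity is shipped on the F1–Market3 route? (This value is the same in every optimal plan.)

0

Solving gives:
  F1->Market2: 20 × 3 = 60
  F2->Market1: 50 × 2 = 100
  F3->Market1: 5 × 3 = 15
  F3->Market2: 95 × 6 = 570
  F3->Market3: 10 × 6 = 60
Total cost = 805.
The route F1→Market3 is not used.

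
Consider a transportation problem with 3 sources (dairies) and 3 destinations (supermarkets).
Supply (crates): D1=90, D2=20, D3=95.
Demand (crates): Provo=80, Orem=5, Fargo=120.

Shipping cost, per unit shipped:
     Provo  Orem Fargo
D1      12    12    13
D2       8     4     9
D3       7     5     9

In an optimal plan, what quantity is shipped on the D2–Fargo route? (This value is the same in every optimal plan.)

The minimum-cost plan:
  D1->Fargo: 90 crates
  D2->Orem: 5 crates
  D2->Fargo: 15 crates
  D3->Provo: 80 crates
  D3->Fargo: 15 crates
Total cost = 2020.
So D2→Fargo carries 15 crates.

15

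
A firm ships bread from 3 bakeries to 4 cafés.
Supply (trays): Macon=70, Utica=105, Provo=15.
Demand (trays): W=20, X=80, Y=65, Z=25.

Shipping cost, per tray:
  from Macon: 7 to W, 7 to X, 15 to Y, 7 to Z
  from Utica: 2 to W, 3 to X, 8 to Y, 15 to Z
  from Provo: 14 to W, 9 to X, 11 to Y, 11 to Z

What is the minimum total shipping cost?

One minimum-cost allocation:
  Macon to X: 45 × 7 = 315
  Macon to Z: 25 × 7 = 175
  Utica to W: 20 × 2 = 40
  Utica to X: 35 × 3 = 105
  Utica to Y: 50 × 8 = 400
  Provo to Y: 15 × 11 = 165
Total = 315 + 175 + 40 + 105 + 400 + 165 = 1200.

1200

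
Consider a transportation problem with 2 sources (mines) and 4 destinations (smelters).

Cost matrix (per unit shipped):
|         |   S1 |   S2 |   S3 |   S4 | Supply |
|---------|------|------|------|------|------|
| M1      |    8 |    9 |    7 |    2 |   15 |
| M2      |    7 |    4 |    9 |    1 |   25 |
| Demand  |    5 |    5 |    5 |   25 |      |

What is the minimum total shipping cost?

125

One minimum-cost allocation:
  M1–S1: 5 × 8 = 40
  M1–S3: 5 × 7 = 35
  M1–S4: 5 × 2 = 10
  M2–S2: 5 × 4 = 20
  M2–S4: 20 × 1 = 20
Total = 40 + 35 + 10 + 20 + 20 = 125.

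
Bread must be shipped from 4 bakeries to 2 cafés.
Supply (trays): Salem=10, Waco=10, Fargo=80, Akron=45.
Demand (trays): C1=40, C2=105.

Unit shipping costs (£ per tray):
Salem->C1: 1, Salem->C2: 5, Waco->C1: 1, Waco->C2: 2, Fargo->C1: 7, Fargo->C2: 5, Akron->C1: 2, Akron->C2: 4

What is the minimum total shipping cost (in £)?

Optimal allocation:
  Salem–C1: 10 × £1 = £10
  Waco–C2: 10 × £2 = £20
  Fargo–C2: 80 × £5 = £400
  Akron–C1: 30 × £2 = £60
  Akron–C2: 15 × £4 = £60
Total = 10 + 20 + 400 + 60 + 60 = £550.

550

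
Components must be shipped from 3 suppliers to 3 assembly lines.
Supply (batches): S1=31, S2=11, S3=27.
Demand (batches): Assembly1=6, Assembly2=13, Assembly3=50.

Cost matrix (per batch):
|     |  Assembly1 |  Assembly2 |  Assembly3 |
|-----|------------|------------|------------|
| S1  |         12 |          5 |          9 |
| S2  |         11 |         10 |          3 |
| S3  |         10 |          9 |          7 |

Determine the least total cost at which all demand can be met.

467

Optimal allocation:
  S1 to Assembly2: 13 × 5 = 65
  S1 to Assembly3: 18 × 9 = 162
  S2 to Assembly3: 11 × 3 = 33
  S3 to Assembly1: 6 × 10 = 60
  S3 to Assembly3: 21 × 7 = 147
Total = 65 + 162 + 33 + 60 + 147 = 467.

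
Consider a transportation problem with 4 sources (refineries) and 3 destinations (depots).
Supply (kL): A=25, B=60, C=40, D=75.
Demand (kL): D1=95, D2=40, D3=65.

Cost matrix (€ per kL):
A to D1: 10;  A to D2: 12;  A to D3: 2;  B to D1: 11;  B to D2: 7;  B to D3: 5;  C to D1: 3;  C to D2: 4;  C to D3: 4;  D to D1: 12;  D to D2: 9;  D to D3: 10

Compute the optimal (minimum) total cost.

Optimal allocation:
  A–D3: 25 × €2 = €50
  B–D2: 20 × €7 = €140
  B–D3: 40 × €5 = €200
  C–D1: 40 × €3 = €120
  D–D1: 55 × €12 = €660
  D–D2: 20 × €9 = €180
Total = 50 + 140 + 200 + 120 + 660 + 180 = €1350.
(Supply check: A ships 25; B ships 60; C ships 40; D ships 75.)

1350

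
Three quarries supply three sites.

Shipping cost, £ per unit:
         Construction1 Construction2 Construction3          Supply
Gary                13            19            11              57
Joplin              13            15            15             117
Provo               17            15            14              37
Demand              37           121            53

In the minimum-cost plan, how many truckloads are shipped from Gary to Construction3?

53

The minimum-cost plan:
  Gary→Construction1: 4 × £13 = £52
  Gary→Construction3: 53 × £11 = £583
  Joplin→Construction1: 33 × £13 = £429
  Joplin→Construction2: 84 × £15 = £1260
  Provo→Construction2: 37 × £15 = £555
Total cost = £2879.
So Gary→Construction3 carries 53 truckloads.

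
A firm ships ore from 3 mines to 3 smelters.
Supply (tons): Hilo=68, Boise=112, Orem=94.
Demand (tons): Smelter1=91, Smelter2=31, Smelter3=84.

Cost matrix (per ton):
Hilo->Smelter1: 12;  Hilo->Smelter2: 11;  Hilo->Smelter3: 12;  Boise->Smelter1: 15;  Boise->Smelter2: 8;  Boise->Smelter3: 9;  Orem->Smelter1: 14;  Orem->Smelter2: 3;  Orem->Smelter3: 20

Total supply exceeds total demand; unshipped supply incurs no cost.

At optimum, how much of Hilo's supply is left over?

Minimum-cost shipments:
  Hilo->Smelter1: 68 × 12 = 816
  Boise->Smelter3: 84 × 9 = 756
  Orem->Smelter1: 23 × 14 = 322
  Orem->Smelter2: 31 × 3 = 93
Total cost = 1987.
Hilo ships 68 of its 68, leaving 0.

0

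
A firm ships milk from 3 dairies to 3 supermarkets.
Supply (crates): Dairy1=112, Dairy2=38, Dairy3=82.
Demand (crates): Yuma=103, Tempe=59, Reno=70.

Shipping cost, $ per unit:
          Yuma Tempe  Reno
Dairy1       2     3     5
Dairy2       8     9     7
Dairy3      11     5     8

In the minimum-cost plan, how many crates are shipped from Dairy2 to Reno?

38

Optimal shipments:
  Dairy1 to Yuma: 103 crates
  Dairy1 to Reno: 9 crates
  Dairy2 to Reno: 38 crates
  Dairy3 to Tempe: 59 crates
  Dairy3 to Reno: 23 crates
Total cost = $996.
So Dairy2→Reno carries 38 crates.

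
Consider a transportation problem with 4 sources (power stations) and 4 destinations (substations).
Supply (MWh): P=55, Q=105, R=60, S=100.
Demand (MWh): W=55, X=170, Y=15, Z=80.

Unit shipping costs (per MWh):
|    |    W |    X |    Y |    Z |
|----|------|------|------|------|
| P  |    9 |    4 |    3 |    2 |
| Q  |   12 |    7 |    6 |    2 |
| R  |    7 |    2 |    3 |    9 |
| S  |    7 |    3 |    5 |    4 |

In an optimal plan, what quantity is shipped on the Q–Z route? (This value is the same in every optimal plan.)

Solving gives:
  P–X: 55 × 4 = 220
  Q–X: 10 × 7 = 70
  Q–Y: 15 × 6 = 90
  Q–Z: 80 × 2 = 160
  R–X: 60 × 2 = 120
  S–W: 55 × 7 = 385
  S–X: 45 × 3 = 135
Total cost = 1180.
So Q→Z carries 80 MWh.

80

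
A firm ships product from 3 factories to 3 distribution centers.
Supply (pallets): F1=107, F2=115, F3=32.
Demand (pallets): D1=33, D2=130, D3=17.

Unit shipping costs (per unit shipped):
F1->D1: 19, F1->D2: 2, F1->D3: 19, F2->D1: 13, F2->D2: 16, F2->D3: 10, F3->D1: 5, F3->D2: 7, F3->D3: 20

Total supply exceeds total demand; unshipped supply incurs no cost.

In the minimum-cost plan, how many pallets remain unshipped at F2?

74

An optimal plan:
  F1->D2: 107 × 2 = 214
  F2->D1: 24 × 13 = 312
  F2->D3: 17 × 10 = 170
  F3->D1: 9 × 5 = 45
  F3->D2: 23 × 7 = 161
Total cost = 902.
F2 ships 41 of its 115, leaving 74.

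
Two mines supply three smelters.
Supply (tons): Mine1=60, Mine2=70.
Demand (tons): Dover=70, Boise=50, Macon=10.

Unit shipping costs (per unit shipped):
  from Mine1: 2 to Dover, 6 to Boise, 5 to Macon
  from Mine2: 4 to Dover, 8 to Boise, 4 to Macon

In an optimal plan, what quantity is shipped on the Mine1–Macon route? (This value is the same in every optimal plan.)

0

Optimal shipments:
  Mine1->Dover: 10 × 2 = 20
  Mine1->Boise: 50 × 6 = 300
  Mine2->Dover: 60 × 4 = 240
  Mine2->Macon: 10 × 4 = 40
Total cost = 600.
The route Mine1→Macon is not used.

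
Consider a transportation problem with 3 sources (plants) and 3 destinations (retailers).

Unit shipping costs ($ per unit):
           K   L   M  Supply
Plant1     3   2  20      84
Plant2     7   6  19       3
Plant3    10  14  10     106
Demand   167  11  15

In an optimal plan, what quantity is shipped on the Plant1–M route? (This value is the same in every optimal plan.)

The minimum-cost plan:
  Plant1 to K: 73 units
  Plant1 to L: 11 units
  Plant2 to K: 3 units
  Plant3 to K: 91 units
  Plant3 to M: 15 units
Total cost = $1322.
The route Plant1→M is not used.

0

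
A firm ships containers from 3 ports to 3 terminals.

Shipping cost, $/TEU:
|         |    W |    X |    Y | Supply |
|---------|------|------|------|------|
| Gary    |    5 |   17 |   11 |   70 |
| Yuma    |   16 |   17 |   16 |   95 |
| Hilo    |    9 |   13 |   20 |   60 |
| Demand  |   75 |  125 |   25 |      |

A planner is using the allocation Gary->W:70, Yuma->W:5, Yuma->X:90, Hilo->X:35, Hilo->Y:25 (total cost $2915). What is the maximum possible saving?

Current plan cost = 70·5 + 5·16 + 90·17 + 35·13 + 25·20 = $2915.
Optimal plan:
  Gary->W: 70 × $5 = $350
  Yuma->X: 70 × $17 = $1190
  Yuma->Y: 25 × $16 = $400
  Hilo->W: 5 × $9 = $45
  Hilo->X: 55 × $13 = $715
Optimal cost = $2700.
Saving = 2915 − 2700 = $215.

215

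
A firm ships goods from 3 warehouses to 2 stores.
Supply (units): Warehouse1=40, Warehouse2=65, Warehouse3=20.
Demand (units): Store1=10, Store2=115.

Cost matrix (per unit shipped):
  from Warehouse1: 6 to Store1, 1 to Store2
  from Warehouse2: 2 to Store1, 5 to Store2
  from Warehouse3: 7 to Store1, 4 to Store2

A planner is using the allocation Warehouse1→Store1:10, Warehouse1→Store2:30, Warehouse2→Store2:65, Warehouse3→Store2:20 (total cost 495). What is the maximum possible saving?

80

Current plan cost = 10·6 + 30·1 + 65·5 + 20·4 = 495.
Optimal plan:
  Warehouse1->Store2: 40 × 1 = 40
  Warehouse2->Store1: 10 × 2 = 20
  Warehouse2->Store2: 55 × 5 = 275
  Warehouse3->Store2: 20 × 4 = 80
Optimal cost = 415.
Saving = 495 − 415 = 80.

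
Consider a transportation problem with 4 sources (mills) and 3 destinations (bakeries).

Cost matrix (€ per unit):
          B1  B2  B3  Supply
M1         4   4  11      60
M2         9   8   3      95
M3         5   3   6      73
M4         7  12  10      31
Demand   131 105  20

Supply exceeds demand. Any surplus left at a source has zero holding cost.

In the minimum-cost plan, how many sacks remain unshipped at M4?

0

An optimal plan:
  M1 to B1: 60 × €4 = €240
  M2 to B1: 40 × €9 = €360
  M2 to B2: 32 × €8 = €256
  M2 to B3: 20 × €3 = €60
  M3 to B2: 73 × €3 = €219
  M4 to B1: 31 × €7 = €217
Total cost = €1352.
M4 ships 31 of its 31, leaving 0.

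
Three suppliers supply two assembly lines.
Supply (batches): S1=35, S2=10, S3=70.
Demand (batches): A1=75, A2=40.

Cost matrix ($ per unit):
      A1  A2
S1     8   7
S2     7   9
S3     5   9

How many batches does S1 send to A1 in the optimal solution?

0

Solving gives:
  S1 to A2: 35 × $7 = $245
  S2 to A1: 5 × $7 = $35
  S2 to A2: 5 × $9 = $45
  S3 to A1: 70 × $5 = $350
Total cost = $675.
The route S1→A1 is not used.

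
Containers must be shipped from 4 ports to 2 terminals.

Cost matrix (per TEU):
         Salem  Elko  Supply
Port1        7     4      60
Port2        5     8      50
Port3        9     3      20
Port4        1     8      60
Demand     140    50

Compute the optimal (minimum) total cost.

700

Optimal allocation:
  Port1–Salem: 30 × 7 = 210
  Port1–Elko: 30 × 4 = 120
  Port2–Salem: 50 × 5 = 250
  Port3–Elko: 20 × 3 = 60
  Port4–Salem: 60 × 1 = 60
Total = 210 + 120 + 250 + 60 + 60 = 700.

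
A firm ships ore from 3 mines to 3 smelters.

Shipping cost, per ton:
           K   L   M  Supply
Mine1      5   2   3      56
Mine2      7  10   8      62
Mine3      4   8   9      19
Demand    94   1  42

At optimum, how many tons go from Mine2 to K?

62

The minimum-cost plan:
  Mine1 to K: 13 × 5 = 65
  Mine1 to L: 1 × 2 = 2
  Mine1 to M: 42 × 3 = 126
  Mine2 to K: 62 × 7 = 434
  Mine3 to K: 19 × 4 = 76
Total cost = 703.
So Mine2→K carries 62 tons.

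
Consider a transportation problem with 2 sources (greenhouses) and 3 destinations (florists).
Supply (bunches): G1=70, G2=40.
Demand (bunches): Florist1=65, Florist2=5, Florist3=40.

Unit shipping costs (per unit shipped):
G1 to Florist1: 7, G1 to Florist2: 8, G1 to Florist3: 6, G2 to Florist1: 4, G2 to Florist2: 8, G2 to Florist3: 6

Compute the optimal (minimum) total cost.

Optimal allocation:
  G1 to Florist1: 25 bunches
  G1 to Florist2: 5 bunches
  G1 to Florist3: 40 bunches
  G2 to Florist1: 40 bunches
Total cost = 615.
(Supply check: G1 ships 70; G2 ships 40.)

615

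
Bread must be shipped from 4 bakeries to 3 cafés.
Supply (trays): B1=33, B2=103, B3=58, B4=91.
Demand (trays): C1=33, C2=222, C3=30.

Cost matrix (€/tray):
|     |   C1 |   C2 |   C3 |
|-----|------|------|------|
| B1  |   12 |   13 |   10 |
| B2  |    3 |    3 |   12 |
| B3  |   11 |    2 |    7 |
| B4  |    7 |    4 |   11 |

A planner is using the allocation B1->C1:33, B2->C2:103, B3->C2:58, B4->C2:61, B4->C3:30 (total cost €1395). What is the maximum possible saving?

Current plan cost = 33·12 + 103·3 + 58·2 + 61·4 + 30·11 = €1395.
Optimal plan:
  B1–C1: 3 × €12 = €36
  B1–C3: 30 × €10 = €300
  B2–C1: 30 × €3 = €90
  B2–C2: 73 × €3 = €219
  B3–C2: 58 × €2 = €116
  B4–C2: 91 × €4 = €364
Optimal cost = €1125.
Saving = 1395 − 1125 = €270.

270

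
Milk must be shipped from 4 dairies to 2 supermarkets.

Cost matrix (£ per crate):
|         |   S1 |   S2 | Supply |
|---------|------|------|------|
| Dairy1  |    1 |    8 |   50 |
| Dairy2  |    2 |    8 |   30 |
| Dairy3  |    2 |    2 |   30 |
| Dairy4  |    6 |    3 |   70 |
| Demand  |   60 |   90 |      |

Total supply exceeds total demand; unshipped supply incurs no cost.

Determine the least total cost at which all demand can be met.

310

A cheapest plan:
  Dairy1–S1: 50 crates
  Dairy2–S1: 10 crates
  Dairy3–S2: 30 crates
  Dairy4–S2: 60 crates
Total cost = £310.
(Supply check: Dairy1 ships 50; Dairy2 ships 10; Dairy3 ships 30; Dairy4 ships 60.)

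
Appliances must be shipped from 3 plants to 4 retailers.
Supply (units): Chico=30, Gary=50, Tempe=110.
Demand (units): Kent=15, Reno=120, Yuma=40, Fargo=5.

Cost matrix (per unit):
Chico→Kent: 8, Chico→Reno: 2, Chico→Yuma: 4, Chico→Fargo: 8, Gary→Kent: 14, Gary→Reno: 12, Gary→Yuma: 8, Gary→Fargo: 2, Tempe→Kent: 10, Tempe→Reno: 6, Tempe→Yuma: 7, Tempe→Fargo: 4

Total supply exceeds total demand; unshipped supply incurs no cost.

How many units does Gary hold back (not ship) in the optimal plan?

An optimal plan:
  Chico to Reno: 30 × 2 = 60
  Gary to Yuma: 35 × 8 = 280
  Gary to Fargo: 5 × 2 = 10
  Tempe to Kent: 15 × 10 = 150
  Tempe to Reno: 90 × 6 = 540
  Tempe to Yuma: 5 × 7 = 35
Total cost = 1075.
Gary ships 40 of its 50, leaving 10.

10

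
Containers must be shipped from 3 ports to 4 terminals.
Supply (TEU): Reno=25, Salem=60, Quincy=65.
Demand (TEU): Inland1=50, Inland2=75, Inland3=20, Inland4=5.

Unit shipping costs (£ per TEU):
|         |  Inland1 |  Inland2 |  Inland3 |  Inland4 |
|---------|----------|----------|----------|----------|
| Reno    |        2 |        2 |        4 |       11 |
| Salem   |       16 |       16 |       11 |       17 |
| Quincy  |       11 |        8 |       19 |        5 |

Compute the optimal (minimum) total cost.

1415

Optimal allocation:
  Reno->Inland1: 10 TEU
  Reno->Inland2: 15 TEU
  Salem->Inland1: 40 TEU
  Salem->Inland3: 20 TEU
  Quincy->Inland2: 60 TEU
  Quincy->Inland4: 5 TEU
Total cost = £1415.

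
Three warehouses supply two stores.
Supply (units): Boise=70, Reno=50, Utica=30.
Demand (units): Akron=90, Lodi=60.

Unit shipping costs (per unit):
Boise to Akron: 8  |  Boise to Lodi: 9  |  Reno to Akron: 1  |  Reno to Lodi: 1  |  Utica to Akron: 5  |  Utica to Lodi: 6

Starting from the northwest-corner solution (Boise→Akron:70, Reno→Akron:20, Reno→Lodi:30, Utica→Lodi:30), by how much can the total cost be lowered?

20

Current plan cost = 70·8 + 20·1 + 30·1 + 30·6 = 790.
Optimal plan:
  Boise→Akron: 60 × 8 = 480
  Boise→Lodi: 10 × 9 = 90
  Reno→Lodi: 50 × 1 = 50
  Utica→Akron: 30 × 5 = 150
Optimal cost = 770.
Saving = 790 − 770 = 20.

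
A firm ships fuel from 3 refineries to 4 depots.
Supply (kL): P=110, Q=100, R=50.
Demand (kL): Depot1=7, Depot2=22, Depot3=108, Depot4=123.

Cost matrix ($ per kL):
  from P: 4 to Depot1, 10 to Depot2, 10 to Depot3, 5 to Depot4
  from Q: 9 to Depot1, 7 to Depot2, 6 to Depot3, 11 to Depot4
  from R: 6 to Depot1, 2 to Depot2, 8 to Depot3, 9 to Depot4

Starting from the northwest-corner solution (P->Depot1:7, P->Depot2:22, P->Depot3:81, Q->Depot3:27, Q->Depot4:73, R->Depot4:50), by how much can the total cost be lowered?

1056

Current plan cost = 7·4 + 22·10 + 81·10 + 27·6 + 73·11 + 50·9 = $2473.
Optimal plan:
  P–Depot4: 110 kL
  Q–Depot3: 100 kL
  R–Depot1: 7 kL
  R–Depot2: 22 kL
  R–Depot3: 8 kL
  R–Depot4: 13 kL
Optimal cost = $1417.
Saving = 2473 − 1417 = $1056.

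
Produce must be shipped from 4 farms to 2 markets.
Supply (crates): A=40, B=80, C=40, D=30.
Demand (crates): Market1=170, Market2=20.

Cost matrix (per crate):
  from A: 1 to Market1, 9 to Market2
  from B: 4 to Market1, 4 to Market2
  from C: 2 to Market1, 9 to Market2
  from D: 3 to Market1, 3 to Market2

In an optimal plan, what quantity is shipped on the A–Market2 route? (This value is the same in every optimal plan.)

0

Optimal shipments:
  A–Market1: 40 × 1 = 40
  B–Market1: 80 × 4 = 320
  C–Market1: 40 × 2 = 80
  D–Market1: 10 × 3 = 30
  D–Market2: 20 × 3 = 60
Total cost = 530.
The route A→Market2 is not used.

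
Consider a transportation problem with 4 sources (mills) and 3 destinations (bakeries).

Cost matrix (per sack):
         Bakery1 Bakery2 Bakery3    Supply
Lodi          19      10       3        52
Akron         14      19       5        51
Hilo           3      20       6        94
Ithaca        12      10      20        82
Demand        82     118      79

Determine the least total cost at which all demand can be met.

1801

An optimal shipping plan:
  Lodi to Bakery2: 36 × 10 = 360
  Lodi to Bakery3: 16 × 3 = 48
  Akron to Bakery3: 51 × 5 = 255
  Hilo to Bakery1: 82 × 3 = 246
  Hilo to Bakery3: 12 × 6 = 72
  Ithaca to Bakery2: 82 × 10 = 820
Total = 360 + 48 + 255 + 246 + 72 + 820 = 1801.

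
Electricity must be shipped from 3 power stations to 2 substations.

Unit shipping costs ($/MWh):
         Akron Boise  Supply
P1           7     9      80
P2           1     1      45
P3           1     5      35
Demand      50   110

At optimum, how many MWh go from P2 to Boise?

45

Optimal shipments:
  P1 to Akron: 15 × $7 = $105
  P1 to Boise: 65 × $9 = $585
  P2 to Boise: 45 × $1 = $45
  P3 to Akron: 35 × $1 = $35
Total cost = $770.
So P2→Boise carries 45 MWh.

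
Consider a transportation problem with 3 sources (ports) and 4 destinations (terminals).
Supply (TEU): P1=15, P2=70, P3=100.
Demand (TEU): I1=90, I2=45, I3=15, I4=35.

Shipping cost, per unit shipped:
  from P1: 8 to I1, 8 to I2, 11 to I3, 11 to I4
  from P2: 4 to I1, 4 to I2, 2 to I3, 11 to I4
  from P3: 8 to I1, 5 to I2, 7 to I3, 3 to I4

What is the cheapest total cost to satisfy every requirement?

860

An optimal shipping plan:
  P1–I1: 15 × 8 = 120
  P2–I1: 55 × 4 = 220
  P2–I3: 15 × 2 = 30
  P3–I1: 20 × 8 = 160
  P3–I2: 45 × 5 = 225
  P3–I4: 35 × 3 = 105
Total = 120 + 220 + 30 + 160 + 225 + 105 = 860.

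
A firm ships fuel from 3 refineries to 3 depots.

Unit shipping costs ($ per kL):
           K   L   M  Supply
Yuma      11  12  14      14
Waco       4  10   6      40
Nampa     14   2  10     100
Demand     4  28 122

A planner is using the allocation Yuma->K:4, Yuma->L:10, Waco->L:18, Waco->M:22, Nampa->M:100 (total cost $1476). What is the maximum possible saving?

276

Current plan cost = 4·11 + 10·12 + 18·10 + 22·6 + 100·10 = $1476.
Optimal plan:
  Yuma->K: 4 × $11 = $44
  Yuma->M: 10 × $14 = $140
  Waco->M: 40 × $6 = $240
  Nampa->L: 28 × $2 = $56
  Nampa->M: 72 × $10 = $720
Optimal cost = $1200.
Saving = 1476 − 1200 = $276.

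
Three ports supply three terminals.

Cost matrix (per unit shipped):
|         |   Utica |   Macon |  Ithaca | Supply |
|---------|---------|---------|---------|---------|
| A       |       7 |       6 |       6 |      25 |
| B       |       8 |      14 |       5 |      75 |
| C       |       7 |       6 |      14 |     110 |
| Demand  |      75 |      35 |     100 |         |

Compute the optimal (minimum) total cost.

Optimal allocation:
  A→Ithaca: 25 × 6 = 150
  B→Ithaca: 75 × 5 = 375
  C→Utica: 75 × 7 = 525
  C→Macon: 35 × 6 = 210
Total = 150 + 375 + 525 + 210 = 1260.
(Supply check: A ships 25; B ships 75; C ships 110.)

1260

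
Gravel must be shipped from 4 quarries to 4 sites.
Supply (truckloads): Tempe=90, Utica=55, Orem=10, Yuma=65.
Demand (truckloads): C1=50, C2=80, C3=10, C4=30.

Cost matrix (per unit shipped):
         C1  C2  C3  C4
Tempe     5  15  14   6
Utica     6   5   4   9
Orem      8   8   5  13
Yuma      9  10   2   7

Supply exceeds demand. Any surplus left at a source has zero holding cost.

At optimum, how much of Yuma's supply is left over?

Minimum-cost shipments:
  Tempe->C1: 50 × 5 = 250
  Tempe->C4: 30 × 6 = 180
  Utica->C2: 55 × 5 = 275
  Orem->C2: 10 × 8 = 80
  Yuma->C2: 15 × 10 = 150
  Yuma->C3: 10 × 2 = 20
Total cost = 955.
Yuma ships 25 of its 65, leaving 40.

40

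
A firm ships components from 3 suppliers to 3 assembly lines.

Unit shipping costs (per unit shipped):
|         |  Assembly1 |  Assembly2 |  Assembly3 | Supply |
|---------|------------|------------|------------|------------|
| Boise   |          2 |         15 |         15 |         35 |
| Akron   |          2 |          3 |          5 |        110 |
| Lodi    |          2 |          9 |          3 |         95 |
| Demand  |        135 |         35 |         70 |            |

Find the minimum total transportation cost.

585

An optimal shipping plan:
  Boise->Assembly1: 35 batches
  Akron->Assembly1: 75 batches
  Akron->Assembly2: 35 batches
  Lodi->Assembly1: 25 batches
  Lodi->Assembly3: 70 batches
Total cost = 585.
(Supply check: Boise ships 35; Akron ships 110; Lodi ships 95.)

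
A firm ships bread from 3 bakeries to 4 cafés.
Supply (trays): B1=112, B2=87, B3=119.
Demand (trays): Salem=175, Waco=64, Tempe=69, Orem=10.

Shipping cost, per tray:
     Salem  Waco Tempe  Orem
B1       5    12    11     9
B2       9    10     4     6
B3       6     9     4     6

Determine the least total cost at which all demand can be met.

An optimal shipping plan:
  B1–Salem: 112 × 5 = 560
  B2–Waco: 8 × 10 = 80
  B2–Tempe: 69 × 4 = 276
  B2–Orem: 10 × 6 = 60
  B3–Salem: 63 × 6 = 378
  B3–Waco: 56 × 9 = 504
Total = 560 + 80 + 276 + 60 + 378 + 504 = 1858.
(Supply check: B1 ships 112; B2 ships 87; B3 ships 119.)

1858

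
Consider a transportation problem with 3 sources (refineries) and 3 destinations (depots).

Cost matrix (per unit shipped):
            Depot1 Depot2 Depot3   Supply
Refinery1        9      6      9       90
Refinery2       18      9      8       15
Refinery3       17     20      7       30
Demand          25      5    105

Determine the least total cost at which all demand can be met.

1125

An optimal shipping plan:
  Refinery1–Depot1: 25 × 9 = 225
  Refinery1–Depot2: 5 × 6 = 30
  Refinery1–Depot3: 60 × 9 = 540
  Refinery2–Depot3: 15 × 8 = 120
  Refinery3–Depot3: 30 × 7 = 210
Total = 225 + 30 + 540 + 120 + 210 = 1125.
(Supply check: Refinery1 ships 90; Refinery2 ships 15; Refinery3 ships 30.)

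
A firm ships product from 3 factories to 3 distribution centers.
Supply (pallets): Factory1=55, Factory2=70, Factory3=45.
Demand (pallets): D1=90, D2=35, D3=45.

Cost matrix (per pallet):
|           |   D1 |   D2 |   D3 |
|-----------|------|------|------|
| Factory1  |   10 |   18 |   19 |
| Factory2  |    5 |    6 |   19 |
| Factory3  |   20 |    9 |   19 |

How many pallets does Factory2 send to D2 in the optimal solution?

0

The minimum-cost plan:
  Factory1->D1: 20 × 10 = 200
  Factory1->D3: 35 × 19 = 665
  Factory2->D1: 70 × 5 = 350
  Factory3->D2: 35 × 9 = 315
  Factory3->D3: 10 × 19 = 190
Total cost = 1720.
The route Factory2→D2 is not used.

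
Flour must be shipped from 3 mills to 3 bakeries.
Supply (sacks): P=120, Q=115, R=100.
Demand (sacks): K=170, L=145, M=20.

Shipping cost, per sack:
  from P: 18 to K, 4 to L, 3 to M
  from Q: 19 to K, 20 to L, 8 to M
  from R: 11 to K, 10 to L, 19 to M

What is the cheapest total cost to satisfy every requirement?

3520

A cheapest plan:
  P to L: 120 × 4 = 480
  Q to K: 95 × 19 = 1805
  Q to M: 20 × 8 = 160
  R to K: 75 × 11 = 825
  R to L: 25 × 10 = 250
Total = 480 + 1805 + 160 + 825 + 250 = 3520.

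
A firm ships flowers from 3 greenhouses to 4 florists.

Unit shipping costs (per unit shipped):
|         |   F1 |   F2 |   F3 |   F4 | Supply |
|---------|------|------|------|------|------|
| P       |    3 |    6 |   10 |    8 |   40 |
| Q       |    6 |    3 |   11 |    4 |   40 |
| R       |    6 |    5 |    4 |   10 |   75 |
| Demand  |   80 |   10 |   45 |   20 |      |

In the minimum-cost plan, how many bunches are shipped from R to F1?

The minimum-cost plan:
  P–F1: 40 × 3 = 120
  Q–F1: 10 × 6 = 60
  Q–F2: 10 × 3 = 30
  Q–F4: 20 × 4 = 80
  R–F1: 30 × 6 = 180
  R–F3: 45 × 4 = 180
Total cost = 650.
So R→F1 carries 30 bunches.

30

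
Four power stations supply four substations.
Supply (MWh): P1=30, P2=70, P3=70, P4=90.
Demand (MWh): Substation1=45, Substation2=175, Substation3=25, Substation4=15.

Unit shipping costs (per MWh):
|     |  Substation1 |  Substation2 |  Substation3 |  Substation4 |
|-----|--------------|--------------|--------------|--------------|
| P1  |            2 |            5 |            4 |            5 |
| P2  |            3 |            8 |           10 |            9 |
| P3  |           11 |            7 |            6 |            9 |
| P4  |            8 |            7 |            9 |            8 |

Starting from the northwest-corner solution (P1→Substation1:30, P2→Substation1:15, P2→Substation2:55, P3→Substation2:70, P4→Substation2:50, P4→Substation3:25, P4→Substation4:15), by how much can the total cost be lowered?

Current plan cost = 30·2 + 15·3 + 55·8 + 70·7 + 50·7 + 25·9 + 15·8 = 1730.
Optimal plan:
  P1→Substation2: 15 × 5 = 75
  P1→Substation4: 15 × 5 = 75
  P2→Substation1: 45 × 3 = 135
  P2→Substation2: 25 × 8 = 200
  P3→Substation2: 45 × 7 = 315
  P3→Substation3: 25 × 6 = 150
  P4→Substation2: 90 × 7 = 630
Optimal cost = 1580.
Saving = 1730 − 1580 = 150.

150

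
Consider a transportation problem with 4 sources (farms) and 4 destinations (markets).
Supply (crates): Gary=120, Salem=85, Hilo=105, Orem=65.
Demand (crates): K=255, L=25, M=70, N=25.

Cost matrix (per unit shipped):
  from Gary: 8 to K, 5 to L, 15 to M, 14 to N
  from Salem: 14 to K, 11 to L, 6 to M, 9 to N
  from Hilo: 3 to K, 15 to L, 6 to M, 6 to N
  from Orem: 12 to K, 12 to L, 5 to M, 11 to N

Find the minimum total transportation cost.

One minimum-cost allocation:
  Gary->K: 95 crates
  Gary->L: 25 crates
  Salem->M: 60 crates
  Salem->N: 25 crates
  Hilo->K: 105 crates
  Orem->K: 55 crates
  Orem->M: 10 crates
Total cost = 2495.

2495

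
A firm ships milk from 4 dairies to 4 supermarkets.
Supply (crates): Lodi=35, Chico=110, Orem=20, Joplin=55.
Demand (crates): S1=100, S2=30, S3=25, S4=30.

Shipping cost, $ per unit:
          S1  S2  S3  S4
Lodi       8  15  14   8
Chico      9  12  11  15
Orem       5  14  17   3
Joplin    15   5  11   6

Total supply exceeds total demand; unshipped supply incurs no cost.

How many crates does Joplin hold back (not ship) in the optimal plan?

Minimum-cost shipments:
  Lodi→S1: 35 × $8 = $280
  Chico→S1: 50 × $9 = $450
  Chico→S3: 25 × $11 = $275
  Orem→S1: 15 × $5 = $75
  Orem→S4: 5 × $3 = $15
  Joplin→S2: 30 × $5 = $150
  Joplin→S4: 25 × $6 = $150
Total cost = $1395.
Joplin ships 55 of its 55, leaving 0.

0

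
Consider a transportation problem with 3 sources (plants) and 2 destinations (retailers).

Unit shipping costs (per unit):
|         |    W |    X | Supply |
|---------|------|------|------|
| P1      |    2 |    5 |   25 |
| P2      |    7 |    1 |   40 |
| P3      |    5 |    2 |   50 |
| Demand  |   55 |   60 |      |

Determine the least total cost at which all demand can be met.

280

One minimum-cost allocation:
  P1–W: 25 × 2 = 50
  P2–X: 40 × 1 = 40
  P3–W: 30 × 5 = 150
  P3–X: 20 × 2 = 40
Total = 50 + 40 + 150 + 40 = 280.
(Supply check: P1 ships 25; P2 ships 40; P3 ships 50.)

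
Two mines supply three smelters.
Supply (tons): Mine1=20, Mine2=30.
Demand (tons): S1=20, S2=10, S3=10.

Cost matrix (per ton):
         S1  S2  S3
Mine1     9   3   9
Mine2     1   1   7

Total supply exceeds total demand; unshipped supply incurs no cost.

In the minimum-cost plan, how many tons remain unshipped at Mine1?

An optimal plan:
  Mine1–S2: 10 × 3 = 30
  Mine2–S1: 20 × 1 = 20
  Mine2–S3: 10 × 7 = 70
Total cost = 120.
Mine1 ships 10 of its 20, leaving 10.

10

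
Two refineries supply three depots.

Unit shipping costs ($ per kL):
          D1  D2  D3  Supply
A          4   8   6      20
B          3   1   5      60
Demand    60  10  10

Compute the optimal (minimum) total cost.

An optimal shipping plan:
  A->D1: 10 kL
  A->D3: 10 kL
  B->D1: 50 kL
  B->D2: 10 kL
Total cost = $260.

260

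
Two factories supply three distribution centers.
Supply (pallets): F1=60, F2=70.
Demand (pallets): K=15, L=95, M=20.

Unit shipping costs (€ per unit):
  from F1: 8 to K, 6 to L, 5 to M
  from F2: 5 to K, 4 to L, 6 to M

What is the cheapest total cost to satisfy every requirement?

An optimal shipping plan:
  F1→L: 40 × €6 = €240
  F1→M: 20 × €5 = €100
  F2→K: 15 × €5 = €75
  F2→L: 55 × €4 = €220
Total = 240 + 100 + 75 + 220 = €635.
(Supply check: F1 ships 60; F2 ships 70.)

635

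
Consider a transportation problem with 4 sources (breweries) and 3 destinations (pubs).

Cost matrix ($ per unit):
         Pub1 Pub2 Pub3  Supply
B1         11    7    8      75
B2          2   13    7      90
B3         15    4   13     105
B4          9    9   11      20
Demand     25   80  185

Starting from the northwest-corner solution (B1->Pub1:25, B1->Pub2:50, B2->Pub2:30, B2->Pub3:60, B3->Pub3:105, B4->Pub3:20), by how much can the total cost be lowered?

Current plan cost = 25·11 + 50·7 + 30·13 + 60·7 + 105·13 + 20·11 = $3020.
Optimal plan:
  B1→Pub3: 75 kegs
  B2→Pub1: 25 kegs
  B2→Pub3: 65 kegs
  B3→Pub2: 80 kegs
  B3→Pub3: 25 kegs
  B4→Pub3: 20 kegs
Optimal cost = $1970.
Saving = 3020 − 1970 = $1050.

1050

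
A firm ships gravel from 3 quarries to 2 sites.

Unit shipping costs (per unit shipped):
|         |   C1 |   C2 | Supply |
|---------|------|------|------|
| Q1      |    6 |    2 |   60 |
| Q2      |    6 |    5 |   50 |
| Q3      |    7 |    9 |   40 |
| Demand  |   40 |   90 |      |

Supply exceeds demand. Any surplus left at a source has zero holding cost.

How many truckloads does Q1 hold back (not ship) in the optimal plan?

0

Minimum-cost shipments:
  Q1–C2: 60 × 2 = 120
  Q2–C1: 20 × 6 = 120
  Q2–C2: 30 × 5 = 150
  Q3–C1: 20 × 7 = 140
Total cost = 530.
Q1 ships 60 of its 60, leaving 0.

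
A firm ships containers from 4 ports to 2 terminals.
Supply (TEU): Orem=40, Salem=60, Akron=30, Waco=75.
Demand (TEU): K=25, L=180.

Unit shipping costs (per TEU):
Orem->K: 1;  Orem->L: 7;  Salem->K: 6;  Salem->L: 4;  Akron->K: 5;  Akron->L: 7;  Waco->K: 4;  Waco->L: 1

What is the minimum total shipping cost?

655

A cheapest plan:
  Orem–K: 25 × 1 = 25
  Orem–L: 15 × 7 = 105
  Salem–L: 60 × 4 = 240
  Akron–L: 30 × 7 = 210
  Waco–L: 75 × 1 = 75
Total = 25 + 105 + 240 + 210 + 75 = 655.
(Supply check: Orem ships 40; Salem ships 60; Akron ships 30; Waco ships 75.)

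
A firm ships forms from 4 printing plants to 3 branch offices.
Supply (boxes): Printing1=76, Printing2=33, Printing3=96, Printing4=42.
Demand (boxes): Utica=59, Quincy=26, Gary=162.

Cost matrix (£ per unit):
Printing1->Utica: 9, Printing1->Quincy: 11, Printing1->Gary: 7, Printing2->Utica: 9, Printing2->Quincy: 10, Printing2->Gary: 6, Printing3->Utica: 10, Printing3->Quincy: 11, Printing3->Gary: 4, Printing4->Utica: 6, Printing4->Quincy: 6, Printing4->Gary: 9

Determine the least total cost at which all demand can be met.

1452

An optimal shipping plan:
  Printing1→Utica: 43 boxes
  Printing1→Gary: 33 boxes
  Printing2→Gary: 33 boxes
  Printing3→Gary: 96 boxes
  Printing4→Utica: 16 boxes
  Printing4→Quincy: 26 boxes
Total cost = £1452.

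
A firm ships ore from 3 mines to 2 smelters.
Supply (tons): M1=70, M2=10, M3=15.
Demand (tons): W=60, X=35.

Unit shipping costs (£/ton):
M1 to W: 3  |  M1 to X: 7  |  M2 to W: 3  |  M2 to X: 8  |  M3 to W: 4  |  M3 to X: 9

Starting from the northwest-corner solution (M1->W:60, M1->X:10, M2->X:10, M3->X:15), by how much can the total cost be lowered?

25

Current plan cost = 60·3 + 10·7 + 10·8 + 15·9 = £465.
Optimal plan:
  M1 to W: 35 tons
  M1 to X: 35 tons
  M2 to W: 10 tons
  M3 to W: 15 tons
Optimal cost = £440.
Saving = 465 − 440 = £25.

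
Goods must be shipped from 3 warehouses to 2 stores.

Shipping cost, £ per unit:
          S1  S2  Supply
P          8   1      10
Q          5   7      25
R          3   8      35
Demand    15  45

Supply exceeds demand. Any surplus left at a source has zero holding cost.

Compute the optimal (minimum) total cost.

A cheapest plan:
  P–S2: 10 units
  Q–S2: 25 units
  R–S1: 15 units
  R–S2: 10 units
Total cost = £310.

310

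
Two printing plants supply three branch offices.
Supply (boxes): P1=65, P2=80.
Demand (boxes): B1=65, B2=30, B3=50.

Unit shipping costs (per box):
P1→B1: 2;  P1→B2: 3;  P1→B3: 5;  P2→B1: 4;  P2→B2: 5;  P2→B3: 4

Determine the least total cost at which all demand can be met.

One minimum-cost allocation:
  P1→B1: 65 boxes
  P2→B2: 30 boxes
  P2→B3: 50 boxes
Total cost = 480.

480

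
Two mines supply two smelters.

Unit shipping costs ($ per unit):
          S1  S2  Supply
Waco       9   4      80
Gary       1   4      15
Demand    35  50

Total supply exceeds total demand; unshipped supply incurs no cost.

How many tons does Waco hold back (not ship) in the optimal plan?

10

An optimal plan:
  Waco to S1: 20 × $9 = $180
  Waco to S2: 50 × $4 = $200
  Gary to S1: 15 × $1 = $15
Total cost = $395.
Waco ships 70 of its 80, leaving 10.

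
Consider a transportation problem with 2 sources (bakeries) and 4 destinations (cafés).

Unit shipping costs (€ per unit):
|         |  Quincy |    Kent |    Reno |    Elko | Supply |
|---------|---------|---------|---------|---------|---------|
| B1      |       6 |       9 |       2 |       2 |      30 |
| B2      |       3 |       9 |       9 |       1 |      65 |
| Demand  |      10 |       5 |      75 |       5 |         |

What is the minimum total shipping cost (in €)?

A cheapest plan:
  B1 to Reno: 30 × €2 = €60
  B2 to Quincy: 10 × €3 = €30
  B2 to Kent: 5 × €9 = €45
  B2 to Reno: 45 × €9 = €405
  B2 to Elko: 5 × €1 = €5
Total = 60 + 30 + 45 + 405 + 5 = €545.

545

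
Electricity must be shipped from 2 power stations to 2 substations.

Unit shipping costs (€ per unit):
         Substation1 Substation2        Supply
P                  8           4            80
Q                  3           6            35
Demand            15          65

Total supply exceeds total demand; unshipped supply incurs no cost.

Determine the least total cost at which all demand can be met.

A cheapest plan:
  P to Substation2: 65 × €4 = €260
  Q to Substation1: 15 × €3 = €45
Total = 260 + 45 = €305.

305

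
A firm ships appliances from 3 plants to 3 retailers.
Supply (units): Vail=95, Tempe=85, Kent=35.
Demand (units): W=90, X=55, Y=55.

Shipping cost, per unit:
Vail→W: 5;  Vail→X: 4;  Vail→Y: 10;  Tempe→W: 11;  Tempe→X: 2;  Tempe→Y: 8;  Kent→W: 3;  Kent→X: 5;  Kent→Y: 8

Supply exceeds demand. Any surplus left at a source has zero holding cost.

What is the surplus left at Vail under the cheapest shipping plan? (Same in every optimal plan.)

15

Minimum-cost shipments:
  Vail–W: 55 × 5 = 275
  Vail–X: 25 × 4 = 100
  Tempe–X: 30 × 2 = 60
  Tempe–Y: 55 × 8 = 440
  Kent–W: 35 × 3 = 105
Total cost = 980.
Vail ships 80 of its 95, leaving 15.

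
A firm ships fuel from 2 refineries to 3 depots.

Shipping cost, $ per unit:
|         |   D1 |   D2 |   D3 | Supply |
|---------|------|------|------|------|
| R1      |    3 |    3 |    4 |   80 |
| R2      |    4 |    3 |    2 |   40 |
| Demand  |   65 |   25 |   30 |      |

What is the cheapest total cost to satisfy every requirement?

330

An optimal shipping plan:
  R1–D1: 65 × $3 = $195
  R1–D2: 15 × $3 = $45
  R2–D2: 10 × $3 = $30
  R2–D3: 30 × $2 = $60
Total = 195 + 45 + 30 + 60 = $330.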